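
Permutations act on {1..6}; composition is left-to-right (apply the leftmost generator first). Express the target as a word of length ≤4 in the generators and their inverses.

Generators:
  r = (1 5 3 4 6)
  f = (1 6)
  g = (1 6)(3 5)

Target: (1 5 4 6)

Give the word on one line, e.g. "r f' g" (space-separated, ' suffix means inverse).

  after g': (1 6)(3 5)
  after f: (3 5)
  after r: (1 5 4 6)

g' f r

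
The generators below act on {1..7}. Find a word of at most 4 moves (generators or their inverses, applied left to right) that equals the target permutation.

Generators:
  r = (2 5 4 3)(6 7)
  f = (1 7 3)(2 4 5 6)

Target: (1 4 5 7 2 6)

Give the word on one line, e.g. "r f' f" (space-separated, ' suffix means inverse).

r' f' r'

  after r': (2 3 4 5)(6 7)
  after f': (1 3 2 7 5 6)
  after r': (1 4 5 7 2 6)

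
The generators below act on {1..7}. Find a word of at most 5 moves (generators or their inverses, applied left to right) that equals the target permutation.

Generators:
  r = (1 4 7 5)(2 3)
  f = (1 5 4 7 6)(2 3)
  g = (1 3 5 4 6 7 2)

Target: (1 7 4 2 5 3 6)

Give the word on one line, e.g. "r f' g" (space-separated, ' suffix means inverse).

f' g' f

  after f': (1 6 7 4 5)(2 3)
  after g': (1 4 3 7 5 2)
  after f: (1 7 4 2 5 3 6)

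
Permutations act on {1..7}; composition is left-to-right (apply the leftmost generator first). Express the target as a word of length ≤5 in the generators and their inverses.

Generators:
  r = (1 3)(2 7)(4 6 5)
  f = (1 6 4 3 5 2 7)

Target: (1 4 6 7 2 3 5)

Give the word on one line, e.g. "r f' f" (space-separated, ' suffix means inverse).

r f r

  after r: (1 3)(2 7)(4 6 5)
  after f: (1 5 3 6 2)
  after r: (1 4 6 7 2 3 5)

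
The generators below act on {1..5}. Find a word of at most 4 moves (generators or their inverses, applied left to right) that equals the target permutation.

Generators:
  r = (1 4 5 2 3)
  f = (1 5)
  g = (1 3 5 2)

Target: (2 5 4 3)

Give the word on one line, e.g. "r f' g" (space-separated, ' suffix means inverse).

f' r g' f'

  after f': (1 5)
  after r: (1 2 3)(4 5)
  after g': (1 5 4 3 2)
  after f': (2 5 4 3)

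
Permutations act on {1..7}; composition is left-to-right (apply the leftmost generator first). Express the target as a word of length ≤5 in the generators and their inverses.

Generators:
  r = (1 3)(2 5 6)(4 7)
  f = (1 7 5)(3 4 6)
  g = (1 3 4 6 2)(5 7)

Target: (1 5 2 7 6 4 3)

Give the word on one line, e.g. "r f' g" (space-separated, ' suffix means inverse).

g g r' f

  after g: (1 3 4 6 2)(5 7)
  after g: (1 4 2 3 6)
  after r': (1 7 4 6 3 5 2)
  after f: (1 5 2 7 6 4 3)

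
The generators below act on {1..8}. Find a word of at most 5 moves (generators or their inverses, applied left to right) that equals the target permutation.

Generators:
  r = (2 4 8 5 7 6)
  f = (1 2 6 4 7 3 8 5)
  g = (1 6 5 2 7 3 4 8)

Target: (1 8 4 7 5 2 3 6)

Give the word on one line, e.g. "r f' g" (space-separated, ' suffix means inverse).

g f r

  after g: (1 6 5 2 7 3 4 8)
  after f: (1 4 5 6)(2 3 7 8)
  after r: (1 8 4 7 5 2 3 6)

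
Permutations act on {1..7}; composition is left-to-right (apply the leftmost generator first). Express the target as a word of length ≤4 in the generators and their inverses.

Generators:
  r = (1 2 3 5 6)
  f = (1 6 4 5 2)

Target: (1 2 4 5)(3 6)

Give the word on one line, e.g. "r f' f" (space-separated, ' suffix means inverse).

  after r: (1 2 3 5 6)
  after r: (1 3 6 2 5)
  after f': (1 3)(2 4 6 5)
  after r': (1 2 4 5)(3 6)

r r f' r'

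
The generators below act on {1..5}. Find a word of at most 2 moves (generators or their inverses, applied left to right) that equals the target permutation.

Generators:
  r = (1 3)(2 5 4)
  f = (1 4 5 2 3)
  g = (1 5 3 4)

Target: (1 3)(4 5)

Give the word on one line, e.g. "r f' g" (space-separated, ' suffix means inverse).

  after g': (1 4 3 5)
  after g': (1 3)(4 5)

g' g'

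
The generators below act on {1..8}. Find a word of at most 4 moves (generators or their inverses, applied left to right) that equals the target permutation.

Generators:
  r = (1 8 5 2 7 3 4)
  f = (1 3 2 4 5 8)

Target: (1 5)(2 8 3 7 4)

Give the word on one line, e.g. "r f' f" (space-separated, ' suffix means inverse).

  after r': (1 4 3 7 2 5 8)
  after f: (1 5)(2 8 3 7 4)

r' f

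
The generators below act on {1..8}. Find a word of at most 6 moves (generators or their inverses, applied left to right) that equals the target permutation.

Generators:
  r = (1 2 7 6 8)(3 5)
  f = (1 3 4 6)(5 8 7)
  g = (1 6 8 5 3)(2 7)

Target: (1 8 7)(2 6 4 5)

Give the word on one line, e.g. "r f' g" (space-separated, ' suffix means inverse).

g f' r' f g

  after g: (1 6 8 5 3)(2 7)
  after f': (1 4 3 6 5)(2 8 7)
  after r': (1 4 5 8 2 6 3 7)
  after f: (1 6 4 8 2)(3 5 7)
  after g: (1 8 7)(2 6 4 5)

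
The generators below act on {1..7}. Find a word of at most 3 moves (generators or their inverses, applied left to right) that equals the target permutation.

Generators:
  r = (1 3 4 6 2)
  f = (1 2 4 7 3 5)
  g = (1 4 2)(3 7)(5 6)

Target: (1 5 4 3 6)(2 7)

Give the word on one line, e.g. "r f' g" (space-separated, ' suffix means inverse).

  after f: (1 2 4 7 3 5)
  after r': (1 6 4 7)(2 3 5)
  after g': (1 5 4 3 6)(2 7)

f r' g'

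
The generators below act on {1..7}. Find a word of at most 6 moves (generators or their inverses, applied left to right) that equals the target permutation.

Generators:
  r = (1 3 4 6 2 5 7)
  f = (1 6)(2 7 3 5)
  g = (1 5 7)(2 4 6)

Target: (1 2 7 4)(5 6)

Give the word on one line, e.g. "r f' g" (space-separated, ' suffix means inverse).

r' g f' g

  after r': (1 7 5 2 6 4 3)
  after g: (3 5 4)
  after f': (1 6)(2 5 4 7)
  after g: (1 2 7 4)(5 6)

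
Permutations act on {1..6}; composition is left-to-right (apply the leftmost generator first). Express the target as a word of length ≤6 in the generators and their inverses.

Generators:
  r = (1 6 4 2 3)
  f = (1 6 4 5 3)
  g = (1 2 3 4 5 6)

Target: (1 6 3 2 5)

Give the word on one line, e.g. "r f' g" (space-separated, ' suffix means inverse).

r g' r' g

  after r: (1 6 4 2 3)
  after g': (1 5 4)(3 6)
  after r': (1 5 6 2 4 3)
  after g: (1 6 3 2 5)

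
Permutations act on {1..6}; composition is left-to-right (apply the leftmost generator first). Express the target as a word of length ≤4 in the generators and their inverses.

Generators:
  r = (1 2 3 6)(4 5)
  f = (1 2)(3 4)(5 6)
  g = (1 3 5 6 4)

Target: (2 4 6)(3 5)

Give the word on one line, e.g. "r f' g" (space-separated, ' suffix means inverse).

  after r: (1 2 3 6)(4 5)
  after f': (2 4 6)(3 5)

r f'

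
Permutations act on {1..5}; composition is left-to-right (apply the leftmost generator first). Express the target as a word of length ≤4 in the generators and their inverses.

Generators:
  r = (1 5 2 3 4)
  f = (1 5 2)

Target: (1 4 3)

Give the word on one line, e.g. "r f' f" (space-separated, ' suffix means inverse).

  after r': (1 4 3 2 5)
  after f': (1 4 3 5 2)
  after f': (1 4 3)

r' f' f'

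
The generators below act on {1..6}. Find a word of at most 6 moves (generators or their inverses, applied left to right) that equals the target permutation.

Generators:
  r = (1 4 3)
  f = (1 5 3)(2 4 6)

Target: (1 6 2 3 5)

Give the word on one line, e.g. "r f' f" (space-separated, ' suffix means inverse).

  after r': (1 3 4)
  after r': (1 4 3)
  after f: (1 6 2 4)(3 5)
  after r: (1 6 2 3 5)

r' r' f r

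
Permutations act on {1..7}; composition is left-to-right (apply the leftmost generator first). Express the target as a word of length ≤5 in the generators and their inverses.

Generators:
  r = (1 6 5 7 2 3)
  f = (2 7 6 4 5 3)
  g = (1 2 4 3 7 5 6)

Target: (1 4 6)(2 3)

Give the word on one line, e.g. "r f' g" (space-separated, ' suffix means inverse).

f g f' r' g

  after f: (2 7 6 4 5 3)
  after g: (1 2 5 7)(3 4 6)
  after f': (1 3 6 5 2 4 7)
  after r': (1 2 4 5 7 3)
  after g: (1 4 6)(2 3)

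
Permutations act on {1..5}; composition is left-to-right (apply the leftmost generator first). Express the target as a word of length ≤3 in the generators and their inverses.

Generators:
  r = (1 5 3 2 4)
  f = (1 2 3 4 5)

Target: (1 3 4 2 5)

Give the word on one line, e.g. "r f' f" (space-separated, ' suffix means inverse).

  after f': (1 5 4 3 2)
  after r: (1 3 4 2 5)

f' r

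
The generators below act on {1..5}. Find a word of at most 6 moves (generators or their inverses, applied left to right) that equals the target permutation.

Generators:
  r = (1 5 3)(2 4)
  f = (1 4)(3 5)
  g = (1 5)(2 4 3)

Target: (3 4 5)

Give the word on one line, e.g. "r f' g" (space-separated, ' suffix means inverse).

f r r f'

  after f: (1 4)(3 5)
  after r: (1 2 4 5)
  after r: (1 4 3)
  after f': (3 4 5)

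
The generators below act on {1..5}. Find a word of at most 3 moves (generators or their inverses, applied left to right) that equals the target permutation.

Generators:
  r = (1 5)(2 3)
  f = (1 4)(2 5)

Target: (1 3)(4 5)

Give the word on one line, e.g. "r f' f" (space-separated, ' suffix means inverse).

r f' r

  after r: (1 5)(2 3)
  after f': (1 2 3 5 4)
  after r: (1 3)(4 5)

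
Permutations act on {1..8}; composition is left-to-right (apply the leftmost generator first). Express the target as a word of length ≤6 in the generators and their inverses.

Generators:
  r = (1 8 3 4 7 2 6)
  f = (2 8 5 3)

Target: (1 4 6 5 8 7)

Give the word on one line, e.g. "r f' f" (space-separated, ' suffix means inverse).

r r r f'

  after r: (1 8 3 4 7 2 6)
  after r: (1 3 7 6 8 4 2)
  after r: (1 4 6 3 2 8 7)
  after f': (1 4 6 5 8 7)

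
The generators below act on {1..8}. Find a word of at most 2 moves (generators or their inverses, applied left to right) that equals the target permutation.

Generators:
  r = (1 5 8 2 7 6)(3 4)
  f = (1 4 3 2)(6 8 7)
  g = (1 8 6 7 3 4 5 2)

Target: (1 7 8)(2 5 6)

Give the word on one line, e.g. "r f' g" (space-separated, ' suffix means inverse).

r' r'

  after r': (1 6 7 2 8 5)(3 4)
  after r': (1 7 8)(2 5 6)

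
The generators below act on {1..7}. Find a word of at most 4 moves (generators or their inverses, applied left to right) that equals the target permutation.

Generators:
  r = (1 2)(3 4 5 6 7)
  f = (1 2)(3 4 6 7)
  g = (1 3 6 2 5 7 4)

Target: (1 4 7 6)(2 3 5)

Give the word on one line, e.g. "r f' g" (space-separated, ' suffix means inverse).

r g' g' f

  after r: (1 2)(3 4 5 6 7)
  after g': (1 6 5 3 7)(2 4)
  after g': (1 3 5)(2 7 4 6)
  after f: (1 4 7 6)(2 3 5)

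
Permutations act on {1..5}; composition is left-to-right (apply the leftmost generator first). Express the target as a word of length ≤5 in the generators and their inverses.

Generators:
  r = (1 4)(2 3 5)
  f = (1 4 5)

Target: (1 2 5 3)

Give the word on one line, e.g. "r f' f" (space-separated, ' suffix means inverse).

  after r': (1 4)(2 5 3)
  after r': (2 3 5)
  after f: (1 4 5 2 3)
  after f: (1 5 2 3 4)
  after r: (1 2 5 3)

r' r' f f r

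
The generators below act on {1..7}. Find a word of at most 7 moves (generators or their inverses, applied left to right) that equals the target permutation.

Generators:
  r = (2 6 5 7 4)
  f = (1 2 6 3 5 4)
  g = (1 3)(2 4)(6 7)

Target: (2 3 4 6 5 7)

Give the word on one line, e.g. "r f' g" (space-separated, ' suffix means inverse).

r' r' f g f

  after r': (2 4 7 5 6)
  after r': (2 7 6 4 5)
  after f: (1 2 7 3 5 6)
  after g: (1 4 2 6 3 5 7)
  after f: (2 3 4 6 5 7)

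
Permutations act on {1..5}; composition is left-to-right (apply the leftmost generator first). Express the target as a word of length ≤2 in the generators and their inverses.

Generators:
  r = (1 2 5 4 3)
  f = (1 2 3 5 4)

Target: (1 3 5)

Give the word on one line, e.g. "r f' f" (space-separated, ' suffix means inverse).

f' r

  after f': (1 4 5 3 2)
  after r: (1 3 5)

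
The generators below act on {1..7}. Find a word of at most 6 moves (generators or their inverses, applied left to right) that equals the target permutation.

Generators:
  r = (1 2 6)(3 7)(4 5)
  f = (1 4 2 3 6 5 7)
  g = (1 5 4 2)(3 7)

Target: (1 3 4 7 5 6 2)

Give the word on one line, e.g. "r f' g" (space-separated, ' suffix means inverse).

  after f: (1 4 2 3 6 5 7)
  after r: (1 5 3)(2 7)(4 6)
  after r: (1 4)(2 3)(5 7 6)
  after g: (1 2 7 6 4 5 3)
  after f: (1 3 4 7 5 6 2)

f r r g f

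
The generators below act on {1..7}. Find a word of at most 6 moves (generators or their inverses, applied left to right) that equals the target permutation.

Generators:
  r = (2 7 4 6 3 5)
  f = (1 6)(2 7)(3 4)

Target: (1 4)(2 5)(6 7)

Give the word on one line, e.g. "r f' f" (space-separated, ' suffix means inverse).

r r f r f

  after r: (2 7 4 6 3 5)
  after r: (2 4 3)(5 7 6)
  after f: (1 6 5 2 3 7)
  after r: (1 3 4 6 2 5 7)
  after f: (1 4)(2 5)(6 7)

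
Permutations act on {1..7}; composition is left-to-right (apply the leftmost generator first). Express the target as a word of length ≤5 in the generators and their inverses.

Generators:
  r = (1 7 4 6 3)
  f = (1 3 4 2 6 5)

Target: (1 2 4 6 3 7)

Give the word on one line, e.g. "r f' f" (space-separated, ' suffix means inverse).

  after f': (1 5 6 2 4 3)
  after r: (1 5 3 7 4)(2 6)
  after f': (1 6 4 5)(3 7)
  after f': (1 2 4 6 3 7)

f' r f' f'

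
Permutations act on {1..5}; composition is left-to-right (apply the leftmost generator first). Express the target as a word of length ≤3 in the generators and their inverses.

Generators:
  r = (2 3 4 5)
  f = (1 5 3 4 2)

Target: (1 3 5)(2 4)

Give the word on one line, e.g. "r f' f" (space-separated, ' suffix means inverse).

r' f f

  after r': (2 5 4 3)
  after f: (1 5 2 3)
  after f: (1 3 5)(2 4)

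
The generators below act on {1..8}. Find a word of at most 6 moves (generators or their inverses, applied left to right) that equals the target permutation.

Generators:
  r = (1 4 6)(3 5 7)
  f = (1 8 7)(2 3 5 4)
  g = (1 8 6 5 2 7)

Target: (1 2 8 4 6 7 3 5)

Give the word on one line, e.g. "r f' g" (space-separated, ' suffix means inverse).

r' g f f r'

  after r': (1 6 4)(3 7 5)
  after g: (1 5 3)(2 7)(4 8 6)
  after f: (1 4 7 3 8 6 2)
  after f: (1 2 8 6 3 7 5 4)
  after r': (1 2 8 4 6 7 3 5)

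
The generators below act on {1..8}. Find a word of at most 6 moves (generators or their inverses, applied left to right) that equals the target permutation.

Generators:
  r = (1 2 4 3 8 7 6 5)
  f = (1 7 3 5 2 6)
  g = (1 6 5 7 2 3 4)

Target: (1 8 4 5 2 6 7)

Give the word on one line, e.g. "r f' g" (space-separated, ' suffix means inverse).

  after f: (1 7 3 5 2 6)
  after f: (1 3 2)(5 6 7)
  after r: (1 8 7)(3 4)
  after f': (1 8)(2 5 3 4 7 6)
  after g': (1 8 4 5 2 6 7)

f f r f' g'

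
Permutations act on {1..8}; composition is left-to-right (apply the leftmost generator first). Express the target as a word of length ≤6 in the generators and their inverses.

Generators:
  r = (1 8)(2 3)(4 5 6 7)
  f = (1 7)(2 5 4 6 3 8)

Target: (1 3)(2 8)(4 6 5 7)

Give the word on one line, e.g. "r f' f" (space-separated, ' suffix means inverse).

  after f': (1 7)(2 8 3 6 4 5)
  after f': (2 3 4)(5 8 6)
  after r': (1 8 5)(3 7 6 4)
  after f': (1 3)(2 8)(4 6 5 7)

f' f' r' f'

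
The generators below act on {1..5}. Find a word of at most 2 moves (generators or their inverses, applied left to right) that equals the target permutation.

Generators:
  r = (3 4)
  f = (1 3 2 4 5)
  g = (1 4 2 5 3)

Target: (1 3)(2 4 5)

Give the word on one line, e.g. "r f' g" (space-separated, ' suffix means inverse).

r' g'

  after r': (3 4)
  after g': (1 3)(2 4 5)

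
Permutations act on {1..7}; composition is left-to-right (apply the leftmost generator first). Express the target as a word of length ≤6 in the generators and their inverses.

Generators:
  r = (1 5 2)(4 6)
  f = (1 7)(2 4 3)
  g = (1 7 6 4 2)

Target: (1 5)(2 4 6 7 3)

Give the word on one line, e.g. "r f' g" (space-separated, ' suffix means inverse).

r' g r f

  after r': (1 2 5)(4 6)
  after g: (2 5 7 6)
  after r: (1 5 7 4 6)
  after f: (1 5)(2 4 6 7 3)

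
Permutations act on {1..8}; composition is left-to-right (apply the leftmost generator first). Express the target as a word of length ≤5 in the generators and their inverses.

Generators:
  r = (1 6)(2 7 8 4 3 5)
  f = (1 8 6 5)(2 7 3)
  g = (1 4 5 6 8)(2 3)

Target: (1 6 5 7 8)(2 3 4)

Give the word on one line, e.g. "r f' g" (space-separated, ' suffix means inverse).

  after r: (1 6)(2 7 8 4 3 5)
  after g: (1 8 5 3 6 4 2 7)
  after f: (1 6 4 7 8)(2 3 5)
  after f: (1 5 7 6 4 3)
  after g: (1 6 5 7 8)(2 3 4)

r g f f g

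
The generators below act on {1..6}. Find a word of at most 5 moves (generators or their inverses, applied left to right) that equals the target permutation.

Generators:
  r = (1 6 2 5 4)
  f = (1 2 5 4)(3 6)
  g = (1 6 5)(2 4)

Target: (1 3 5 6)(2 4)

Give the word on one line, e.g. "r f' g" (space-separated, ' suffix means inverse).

  after f: (1 2 5 4)(3 6)
  after r': (1 6 3)
  after f': (1 3 4 5 2)
  after r': (1 3 5 6)(2 4)

f r' f' r'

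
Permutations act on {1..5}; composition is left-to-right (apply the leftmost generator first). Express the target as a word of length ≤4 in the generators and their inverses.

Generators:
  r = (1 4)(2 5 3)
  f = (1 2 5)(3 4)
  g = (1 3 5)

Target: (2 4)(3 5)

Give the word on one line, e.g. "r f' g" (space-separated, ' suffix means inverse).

  after r': (1 4)(2 3 5)
  after g: (1 4 3)(2 5)
  after g: (1 4 5 2)
  after r': (2 4)(3 5)

r' g g r'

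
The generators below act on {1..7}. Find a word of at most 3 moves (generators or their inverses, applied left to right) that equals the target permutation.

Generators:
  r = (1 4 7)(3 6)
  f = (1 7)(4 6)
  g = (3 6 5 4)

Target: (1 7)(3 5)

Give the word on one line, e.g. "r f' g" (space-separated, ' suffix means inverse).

  after f: (1 7)(4 6)
  after g: (1 7)(3 6)(4 5)
  after g: (1 7)(3 5)

f g g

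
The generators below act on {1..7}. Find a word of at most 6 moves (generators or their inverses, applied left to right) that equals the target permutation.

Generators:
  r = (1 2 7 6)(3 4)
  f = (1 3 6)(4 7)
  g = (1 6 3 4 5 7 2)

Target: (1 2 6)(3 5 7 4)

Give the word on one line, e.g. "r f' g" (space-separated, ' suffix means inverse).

f' g' r g' r'

  after f': (1 6 3)(4 7)
  after g': (2 7 3)(4 5)
  after r: (1 2 6)(3 7 4 5)
  after g': (1 7 3 5 6 2)
  after r': (1 2 6)(3 5 7 4)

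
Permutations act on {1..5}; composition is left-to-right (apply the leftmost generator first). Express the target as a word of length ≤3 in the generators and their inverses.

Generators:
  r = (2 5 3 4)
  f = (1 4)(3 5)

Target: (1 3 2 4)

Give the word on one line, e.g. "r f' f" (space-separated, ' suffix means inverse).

  after f: (1 4)(3 5)
  after r': (1 3 2 4)

f r'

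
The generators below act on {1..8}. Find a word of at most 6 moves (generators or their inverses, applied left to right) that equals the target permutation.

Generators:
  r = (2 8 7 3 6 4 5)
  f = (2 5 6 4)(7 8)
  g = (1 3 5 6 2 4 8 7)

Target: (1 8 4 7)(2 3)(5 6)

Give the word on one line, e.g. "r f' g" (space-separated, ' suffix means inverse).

  after g: (1 3 5 6 2 4 8 7)
  after f': (1 3 2 6 4 7)
  after r': (1 7)(2 3 5 4 8)
  after f': (1 8 4 7)(2 3)(5 6)

g f' r' f'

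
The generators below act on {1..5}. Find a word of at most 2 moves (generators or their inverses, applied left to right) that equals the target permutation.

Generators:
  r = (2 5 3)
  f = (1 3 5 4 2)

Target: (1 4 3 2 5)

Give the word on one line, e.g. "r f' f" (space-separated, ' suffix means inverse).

f' f'

  after f': (1 2 4 5 3)
  after f': (1 4 3 2 5)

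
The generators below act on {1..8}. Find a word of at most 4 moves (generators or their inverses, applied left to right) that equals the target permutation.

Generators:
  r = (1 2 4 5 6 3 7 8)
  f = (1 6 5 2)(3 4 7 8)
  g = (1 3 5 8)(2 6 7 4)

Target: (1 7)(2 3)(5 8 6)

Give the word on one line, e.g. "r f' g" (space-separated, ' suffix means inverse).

g' f'

  after g': (1 8 5 3)(2 4 7 6)
  after f': (1 7)(2 3)(5 8 6)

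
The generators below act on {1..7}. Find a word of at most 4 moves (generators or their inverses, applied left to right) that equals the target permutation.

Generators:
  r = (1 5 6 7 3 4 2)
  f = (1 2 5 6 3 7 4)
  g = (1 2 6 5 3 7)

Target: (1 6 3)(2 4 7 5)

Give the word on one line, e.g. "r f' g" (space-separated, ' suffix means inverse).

r' g

  after r': (1 2 4 3 7 6 5)
  after g: (1 6 3)(2 4 7 5)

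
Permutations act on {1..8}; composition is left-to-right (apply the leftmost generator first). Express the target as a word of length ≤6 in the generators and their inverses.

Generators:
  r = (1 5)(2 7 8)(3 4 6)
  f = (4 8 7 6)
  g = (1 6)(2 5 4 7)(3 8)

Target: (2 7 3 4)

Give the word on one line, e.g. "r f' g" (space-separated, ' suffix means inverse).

f r r r r

  after f: (4 8 7 6)
  after r: (1 5)(2 7 3 4)
  after r: (2 8)(3 6)(4 7)
  after r: (1 5)(4 8 7 6)
  after r: (2 7 3 4)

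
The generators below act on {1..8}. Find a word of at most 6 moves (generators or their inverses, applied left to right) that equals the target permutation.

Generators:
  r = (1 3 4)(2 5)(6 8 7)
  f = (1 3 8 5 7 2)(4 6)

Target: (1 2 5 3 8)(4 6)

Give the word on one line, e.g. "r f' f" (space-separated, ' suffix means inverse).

  after r': (1 4 3)(2 5)(6 7 8)
  after f': (1 6 5 7 3 2 8 4)
  after r: (1 8)(2 7 4 3 5 6)
  after f: (1 5 4 8 3 7 6)
  after r': (1 2 5 3 8)(4 6)

r' f' r f r'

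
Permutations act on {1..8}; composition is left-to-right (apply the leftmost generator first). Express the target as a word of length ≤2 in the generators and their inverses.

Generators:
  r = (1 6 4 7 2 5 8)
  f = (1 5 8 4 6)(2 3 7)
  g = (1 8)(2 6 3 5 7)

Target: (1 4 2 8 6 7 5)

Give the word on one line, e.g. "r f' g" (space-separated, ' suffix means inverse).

  after r: (1 6 4 7 2 5 8)
  after r: (1 4 2 8 6 7 5)

r r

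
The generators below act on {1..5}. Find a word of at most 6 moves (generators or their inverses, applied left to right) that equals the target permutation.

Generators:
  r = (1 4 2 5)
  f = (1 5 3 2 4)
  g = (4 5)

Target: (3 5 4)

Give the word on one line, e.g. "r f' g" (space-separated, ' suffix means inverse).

  after f: (1 5 3 2 4)
  after r': (1 2)(3 4 5)
  after f: (1 4 3)(2 5)
  after r': (3 5 4)

f r' f r'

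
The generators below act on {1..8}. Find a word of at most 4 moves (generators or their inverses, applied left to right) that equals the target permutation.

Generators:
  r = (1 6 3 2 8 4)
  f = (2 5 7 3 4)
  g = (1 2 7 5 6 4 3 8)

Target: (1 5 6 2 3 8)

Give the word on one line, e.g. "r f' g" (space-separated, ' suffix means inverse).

  after g: (1 2 7 5 6 4 3 8)
  after f: (1 5 6 2 3 8)

g f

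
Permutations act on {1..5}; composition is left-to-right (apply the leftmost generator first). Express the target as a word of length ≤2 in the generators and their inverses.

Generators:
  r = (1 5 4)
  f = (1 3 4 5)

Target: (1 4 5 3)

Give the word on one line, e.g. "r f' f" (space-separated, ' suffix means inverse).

  after r: (1 5 4)
  after f': (1 4 5 3)

r f'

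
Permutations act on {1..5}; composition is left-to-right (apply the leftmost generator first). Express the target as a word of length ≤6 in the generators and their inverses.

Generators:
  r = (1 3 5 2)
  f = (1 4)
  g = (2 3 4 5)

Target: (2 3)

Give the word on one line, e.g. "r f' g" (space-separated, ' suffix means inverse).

g' f g r r

  after g': (2 5 4 3)
  after f: (1 4 3 2 5)
  after g: (1 5)
  after r: (1 2)(3 5)
  after r: (2 3)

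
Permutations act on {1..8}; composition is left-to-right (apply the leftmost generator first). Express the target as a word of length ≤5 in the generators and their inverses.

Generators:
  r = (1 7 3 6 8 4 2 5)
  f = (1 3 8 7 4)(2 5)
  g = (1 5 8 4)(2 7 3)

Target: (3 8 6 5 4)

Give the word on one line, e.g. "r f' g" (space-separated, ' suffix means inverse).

r' g' g' f

  after r': (1 5 2 4 8 6 3 7)
  after g': (2 8 6 7 4 5 3)
  after g': (1 4)(2 5 7 8 6)
  after f: (3 8 6 5 4)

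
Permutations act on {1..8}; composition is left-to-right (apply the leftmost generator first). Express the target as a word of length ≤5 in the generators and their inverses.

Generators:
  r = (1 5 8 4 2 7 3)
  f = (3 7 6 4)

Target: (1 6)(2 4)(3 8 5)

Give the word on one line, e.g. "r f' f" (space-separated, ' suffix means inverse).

f' r' r' f r

  after f': (3 4 6 7)
  after r': (1 3 8 5)(2 4 6)
  after r': (1 7 2 8)(3 5)(4 6)
  after f: (1 6 3 5 7 2 8)
  after r: (1 6)(2 4)(3 8 5)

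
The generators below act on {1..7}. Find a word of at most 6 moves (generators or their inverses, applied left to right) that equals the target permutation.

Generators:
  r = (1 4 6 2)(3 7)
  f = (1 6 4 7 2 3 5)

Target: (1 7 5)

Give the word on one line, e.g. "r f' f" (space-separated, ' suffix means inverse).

f r f' r r

  after f: (1 6 4 7 2 3 5)
  after r: (1 2 7)(3 5 4)
  after f': (1 7 5 6)(2 4)
  after r: (1 3 7 5 2 6 4)
  after r: (1 7 5)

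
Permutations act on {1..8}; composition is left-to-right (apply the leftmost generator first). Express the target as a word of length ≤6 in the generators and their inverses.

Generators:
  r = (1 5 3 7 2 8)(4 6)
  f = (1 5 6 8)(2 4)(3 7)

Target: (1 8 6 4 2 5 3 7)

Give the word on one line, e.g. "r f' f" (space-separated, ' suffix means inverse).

  after f': (1 8 6 5)(2 4)(3 7)
  after r': (1 2 6)(4 7 5 8)
  after f': (1 4 3 7)(2 5 6 8)
  after f': (1 2)(4 7 8)
  after r: (1 8 6 4 2 5 3 7)

f' r' f' f' r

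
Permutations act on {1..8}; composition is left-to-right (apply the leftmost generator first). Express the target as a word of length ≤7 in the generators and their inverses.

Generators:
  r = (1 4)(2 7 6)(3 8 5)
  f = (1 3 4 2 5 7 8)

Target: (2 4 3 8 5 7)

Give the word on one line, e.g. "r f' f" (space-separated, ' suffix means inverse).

r' r' f f r

  after r': (1 4)(2 6 7)(3 5 8)
  after r': (2 7 6)(3 8 5)
  after f: (1 3)(2 8 7 6 5 4)
  after f: (1 4 5 2)(6 7)
  after r: (2 4 3 8 5 7)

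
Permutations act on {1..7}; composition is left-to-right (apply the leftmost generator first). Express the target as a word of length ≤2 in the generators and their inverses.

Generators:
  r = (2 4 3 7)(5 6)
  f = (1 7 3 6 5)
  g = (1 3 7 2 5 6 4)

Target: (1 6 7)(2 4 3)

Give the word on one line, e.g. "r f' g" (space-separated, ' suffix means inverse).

  after f': (1 5 6 3 7)
  after r: (1 6 7)(2 4 3)

f' r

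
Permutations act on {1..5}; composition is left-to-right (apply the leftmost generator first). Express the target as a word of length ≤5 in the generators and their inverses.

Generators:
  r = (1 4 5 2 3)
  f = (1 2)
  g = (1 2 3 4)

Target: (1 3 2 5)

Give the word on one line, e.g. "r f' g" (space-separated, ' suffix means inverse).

f g' r g'

  after f: (1 2)
  after g': (2 4 3)
  after r: (1 4)(2 5)
  after g': (1 3 2 5)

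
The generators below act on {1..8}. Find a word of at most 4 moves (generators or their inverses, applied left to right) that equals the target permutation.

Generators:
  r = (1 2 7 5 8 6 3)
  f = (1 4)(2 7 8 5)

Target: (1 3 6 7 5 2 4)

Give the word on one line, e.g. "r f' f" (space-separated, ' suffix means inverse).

  after r': (1 3 6 8 5 7 2)
  after f': (1 3 6 7 5 2 4)

r' f'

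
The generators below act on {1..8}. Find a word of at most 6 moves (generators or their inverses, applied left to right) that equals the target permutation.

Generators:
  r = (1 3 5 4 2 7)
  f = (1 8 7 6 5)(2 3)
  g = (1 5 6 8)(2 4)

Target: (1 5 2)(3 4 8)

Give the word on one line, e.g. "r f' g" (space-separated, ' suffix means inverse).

  after f': (1 5 6 7 8)(2 3)
  after r': (1 3 4 5 6 2)(7 8)
  after g': (1 3 2 8 7 6 4)
  after r': (2 8)(3 4 7 6 5)
  after f': (1 5 2)(3 4 8)

f' r' g' r' f'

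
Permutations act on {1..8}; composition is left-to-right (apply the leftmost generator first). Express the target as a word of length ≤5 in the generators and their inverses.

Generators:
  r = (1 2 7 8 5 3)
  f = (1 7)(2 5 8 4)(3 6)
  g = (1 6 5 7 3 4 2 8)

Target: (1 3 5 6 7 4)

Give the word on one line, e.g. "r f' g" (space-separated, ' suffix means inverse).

  after g: (1 6 5 7 3 4 2 8)
  after r: (1 6 3 4 7)(2 5 8)
  after r: (1 6)(2 3 4 8 7)
  after g': (2 7 4)(5 6 8)
  after r': (1 3 5 6 7 4)

g r r g' r'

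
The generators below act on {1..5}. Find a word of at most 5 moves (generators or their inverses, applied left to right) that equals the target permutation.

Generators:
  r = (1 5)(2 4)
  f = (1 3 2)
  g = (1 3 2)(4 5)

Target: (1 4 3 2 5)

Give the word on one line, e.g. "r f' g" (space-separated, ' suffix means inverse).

  after g: (1 3 2)(4 5)
  after g: (1 2 3)
  after g: (4 5)
  after r: (1 5 2 4)
  after g: (1 4 3 2 5)

g g g r g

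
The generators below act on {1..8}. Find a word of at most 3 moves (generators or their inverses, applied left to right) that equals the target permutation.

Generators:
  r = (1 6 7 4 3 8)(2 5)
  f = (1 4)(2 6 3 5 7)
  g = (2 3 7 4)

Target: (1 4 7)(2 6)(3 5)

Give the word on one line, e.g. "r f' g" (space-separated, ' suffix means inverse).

  after g: (2 3 7 4)
  after f': (1 4 7)(2 6)(3 5)

g f'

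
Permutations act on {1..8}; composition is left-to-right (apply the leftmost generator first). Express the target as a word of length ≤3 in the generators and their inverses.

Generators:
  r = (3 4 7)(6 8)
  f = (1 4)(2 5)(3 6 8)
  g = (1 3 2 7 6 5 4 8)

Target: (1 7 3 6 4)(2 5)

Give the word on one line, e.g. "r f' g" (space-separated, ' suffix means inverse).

f' r

  after f': (1 4)(2 5)(3 8 6)
  after r: (1 7 3 6 4)(2 5)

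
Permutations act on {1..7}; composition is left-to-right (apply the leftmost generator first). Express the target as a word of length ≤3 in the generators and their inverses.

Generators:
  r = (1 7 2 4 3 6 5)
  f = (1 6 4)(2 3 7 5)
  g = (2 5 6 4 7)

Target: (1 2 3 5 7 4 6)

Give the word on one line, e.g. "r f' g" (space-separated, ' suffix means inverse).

  after r: (1 7 2 4 3 6 5)
  after r: (1 2 3 5 7 4 6)

r r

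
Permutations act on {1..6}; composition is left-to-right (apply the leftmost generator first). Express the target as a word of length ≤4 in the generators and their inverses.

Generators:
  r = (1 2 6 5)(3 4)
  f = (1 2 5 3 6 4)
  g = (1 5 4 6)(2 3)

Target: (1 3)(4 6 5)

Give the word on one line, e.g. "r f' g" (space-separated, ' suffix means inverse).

r' f

  after r': (1 5 6 2)(3 4)
  after f: (1 3)(4 6 5)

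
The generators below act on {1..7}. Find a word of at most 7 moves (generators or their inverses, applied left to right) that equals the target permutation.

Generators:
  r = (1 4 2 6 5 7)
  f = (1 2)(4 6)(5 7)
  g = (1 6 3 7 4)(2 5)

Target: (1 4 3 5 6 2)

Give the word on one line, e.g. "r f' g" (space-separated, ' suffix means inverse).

r' g r f g'

  after r': (1 7 5 6 2 4)
  after g: (1 4 6 5 3 7 2)
  after r: (1 2 4 5 3)(6 7)
  after f: (2 6 5 3)(4 7)
  after g': (1 4 3 5 6 2)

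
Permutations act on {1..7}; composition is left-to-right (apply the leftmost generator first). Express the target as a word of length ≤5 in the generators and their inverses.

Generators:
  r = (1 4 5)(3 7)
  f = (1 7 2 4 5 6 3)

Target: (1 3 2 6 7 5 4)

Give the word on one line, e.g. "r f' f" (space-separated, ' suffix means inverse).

  after r': (1 5 4)(3 7)
  after r': (1 4 5)
  after f: (1 5 7 2 4 6 3)
  after f: (1 6)(2 5)(3 7 4)
  after f: (1 3 2 6 7 5 4)

r' r' f f f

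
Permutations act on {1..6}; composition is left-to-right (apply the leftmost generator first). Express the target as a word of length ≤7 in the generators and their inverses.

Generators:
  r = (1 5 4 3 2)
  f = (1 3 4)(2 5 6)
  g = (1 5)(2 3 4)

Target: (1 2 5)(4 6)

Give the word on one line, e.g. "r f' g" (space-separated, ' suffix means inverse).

  after g': (1 5)(2 4 3)
  after f': (1 2 3 6 5 4)
  after f': (1 6 2)(3 5)
  after r': (1 6 3)(4 5)
  after f: (1 2 5)(4 6)

g' f' f' r' f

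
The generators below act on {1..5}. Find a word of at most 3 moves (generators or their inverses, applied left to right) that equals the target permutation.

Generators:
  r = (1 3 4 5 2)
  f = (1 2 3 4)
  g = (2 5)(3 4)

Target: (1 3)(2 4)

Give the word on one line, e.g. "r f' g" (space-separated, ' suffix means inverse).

f' f'

  after f': (1 4 3 2)
  after f': (1 3)(2 4)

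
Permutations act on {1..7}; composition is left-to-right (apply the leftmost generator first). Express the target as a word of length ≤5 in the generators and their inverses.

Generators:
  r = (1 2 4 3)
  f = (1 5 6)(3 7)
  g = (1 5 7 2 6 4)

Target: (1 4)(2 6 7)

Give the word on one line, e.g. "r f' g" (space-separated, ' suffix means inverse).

f f g

  after f: (1 5 6)(3 7)
  after f: (1 6 5)
  after g: (1 4)(2 6 7)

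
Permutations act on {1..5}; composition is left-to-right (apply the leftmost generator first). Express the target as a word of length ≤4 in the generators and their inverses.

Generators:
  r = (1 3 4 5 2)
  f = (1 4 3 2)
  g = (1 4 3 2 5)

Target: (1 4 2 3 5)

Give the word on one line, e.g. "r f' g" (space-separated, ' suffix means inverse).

r r

  after r: (1 3 4 5 2)
  after r: (1 4 2 3 5)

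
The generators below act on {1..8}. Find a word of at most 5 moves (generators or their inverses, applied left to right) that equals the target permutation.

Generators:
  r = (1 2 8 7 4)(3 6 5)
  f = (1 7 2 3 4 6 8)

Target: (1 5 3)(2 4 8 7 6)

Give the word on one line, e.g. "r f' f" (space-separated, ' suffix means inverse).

r' f' r' f f

  after r': (1 4 7 8 2)(3 5 6)
  after f': (1 3 5 4)(2 8 7 6)
  after r': (1 5 7 3 6)
  after f: (1 5 2 3 8)(4 6 7)
  after f: (1 5 3)(2 4 8 7 6)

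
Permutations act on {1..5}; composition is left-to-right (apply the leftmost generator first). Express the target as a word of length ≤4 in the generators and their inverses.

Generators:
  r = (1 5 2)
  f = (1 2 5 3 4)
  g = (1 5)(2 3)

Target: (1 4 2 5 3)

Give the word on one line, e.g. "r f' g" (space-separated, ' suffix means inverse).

r' f' f' r

  after r': (1 2 5)
  after f': (3 5 4)
  after f': (1 4 5 3 2)
  after r: (1 4 2 5 3)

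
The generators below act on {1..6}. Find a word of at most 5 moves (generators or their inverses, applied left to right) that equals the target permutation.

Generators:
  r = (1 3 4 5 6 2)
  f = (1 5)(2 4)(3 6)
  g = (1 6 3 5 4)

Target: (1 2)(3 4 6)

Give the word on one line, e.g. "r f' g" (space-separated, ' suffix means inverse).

r f' r g'

  after r: (1 3 4 5 6 2)
  after f': (1 6 4)(2 5 3)
  after r: (1 2 6 5 4 3)
  after g': (1 2)(3 4 6)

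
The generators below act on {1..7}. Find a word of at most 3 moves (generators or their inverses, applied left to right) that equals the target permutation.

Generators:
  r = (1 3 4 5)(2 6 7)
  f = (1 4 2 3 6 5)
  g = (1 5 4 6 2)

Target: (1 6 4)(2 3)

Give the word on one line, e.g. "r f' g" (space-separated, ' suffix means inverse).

  after f: (1 4 2 3 6 5)
  after g: (1 6 4)(2 3)

f g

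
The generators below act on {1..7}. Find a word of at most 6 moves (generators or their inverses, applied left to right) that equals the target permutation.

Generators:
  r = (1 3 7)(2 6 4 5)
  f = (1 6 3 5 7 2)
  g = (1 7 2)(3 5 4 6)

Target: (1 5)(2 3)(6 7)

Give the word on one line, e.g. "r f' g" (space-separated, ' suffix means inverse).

f' g f f g

  after f': (1 2 7 5 3 6)
  after g: (4 6 7)
  after f: (1 6 2)(3 5 7 4)
  after f: (1 3 7 4 5 2 6)
  after g: (1 5)(2 3)(6 7)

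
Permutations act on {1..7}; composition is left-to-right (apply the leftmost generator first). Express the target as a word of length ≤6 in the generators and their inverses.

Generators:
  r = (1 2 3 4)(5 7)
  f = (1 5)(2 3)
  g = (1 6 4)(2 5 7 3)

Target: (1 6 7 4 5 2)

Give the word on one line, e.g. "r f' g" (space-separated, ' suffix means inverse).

r' g' f r

  after r': (1 4 3 2)(5 7)
  after g': (1 6)(2 4 7)
  after f: (1 6 5)(2 4 7 3)
  after r: (1 6 7 4 5 2)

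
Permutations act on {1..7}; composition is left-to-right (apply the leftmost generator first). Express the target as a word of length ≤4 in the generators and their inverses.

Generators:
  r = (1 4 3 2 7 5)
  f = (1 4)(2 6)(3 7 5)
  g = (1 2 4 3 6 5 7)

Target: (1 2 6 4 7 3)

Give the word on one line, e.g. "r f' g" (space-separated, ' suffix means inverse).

g' r g' f'

  after g': (1 7 5 6 3 4 2)
  after r: (1 5 6 2 4 7)
  after g': (1 6)(3 4 5)
  after f': (1 2 6 4 7 3)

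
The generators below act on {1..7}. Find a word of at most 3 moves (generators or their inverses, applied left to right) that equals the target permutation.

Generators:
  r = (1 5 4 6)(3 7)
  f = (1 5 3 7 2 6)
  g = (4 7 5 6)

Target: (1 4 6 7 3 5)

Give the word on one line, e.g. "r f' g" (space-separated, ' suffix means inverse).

r' g

  after r': (1 6 4 5)(3 7)
  after g: (1 4 6 7 3 5)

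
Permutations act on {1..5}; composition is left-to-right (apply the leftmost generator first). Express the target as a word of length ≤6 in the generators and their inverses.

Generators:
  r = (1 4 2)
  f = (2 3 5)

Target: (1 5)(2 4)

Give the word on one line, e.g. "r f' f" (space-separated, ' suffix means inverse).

f r' f f r'

  after f: (2 3 5)
  after r': (1 2 3 5 4)
  after f: (1 3 2 5 4)
  after f: (1 5 4)
  after r': (1 5)(2 4)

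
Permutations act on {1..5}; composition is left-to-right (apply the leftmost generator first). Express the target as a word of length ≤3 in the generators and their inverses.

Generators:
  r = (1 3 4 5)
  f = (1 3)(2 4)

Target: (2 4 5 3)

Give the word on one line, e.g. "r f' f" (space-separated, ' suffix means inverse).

  after r: (1 3 4 5)
  after f': (2 4 5 3)

r f'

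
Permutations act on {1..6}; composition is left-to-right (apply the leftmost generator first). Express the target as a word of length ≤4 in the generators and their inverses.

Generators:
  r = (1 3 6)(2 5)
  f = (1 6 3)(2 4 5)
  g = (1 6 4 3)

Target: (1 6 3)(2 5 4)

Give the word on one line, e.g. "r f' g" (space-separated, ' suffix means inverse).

r f r'

  after r: (1 3 6)(2 5)
  after f: (4 5)
  after r': (1 6 3)(2 5 4)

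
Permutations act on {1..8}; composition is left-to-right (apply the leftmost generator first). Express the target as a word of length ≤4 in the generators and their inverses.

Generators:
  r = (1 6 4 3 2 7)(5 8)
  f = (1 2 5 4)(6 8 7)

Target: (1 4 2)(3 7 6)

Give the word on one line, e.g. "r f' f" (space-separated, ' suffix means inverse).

  after r': (1 7 2 3 4 6)(5 8)
  after r': (1 2 4)(3 6 7)
  after r': (1 3)(2 6)(4 7)(5 8)
  after r': (1 4 2)(3 7 6)

r' r' r' r'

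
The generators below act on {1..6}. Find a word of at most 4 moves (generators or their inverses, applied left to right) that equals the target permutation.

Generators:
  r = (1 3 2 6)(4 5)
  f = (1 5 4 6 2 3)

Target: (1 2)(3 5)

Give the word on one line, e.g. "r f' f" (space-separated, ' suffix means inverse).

  after f': (1 3 2 6 4 5)
  after r': (5 6)
  after r': (1 6 4 5 2 3)
  after f: (1 2)(3 5)

f' r' r' f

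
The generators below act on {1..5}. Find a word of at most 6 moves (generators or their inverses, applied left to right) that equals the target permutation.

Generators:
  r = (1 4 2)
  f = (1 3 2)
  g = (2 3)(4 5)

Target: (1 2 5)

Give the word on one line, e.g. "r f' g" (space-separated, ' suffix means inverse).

f' g' r' g

  after f': (1 2 3)
  after g': (1 3)(4 5)
  after r': (1 3 2 4 5)
  after g: (1 2 5)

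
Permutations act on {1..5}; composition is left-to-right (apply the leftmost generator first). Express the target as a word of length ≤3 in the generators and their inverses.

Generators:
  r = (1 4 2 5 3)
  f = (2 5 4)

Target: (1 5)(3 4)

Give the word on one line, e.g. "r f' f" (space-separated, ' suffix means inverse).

  after r': (1 3 5 2 4)
  after f': (1 3 2 5 4)
  after r': (1 5)(3 4)

r' f' r'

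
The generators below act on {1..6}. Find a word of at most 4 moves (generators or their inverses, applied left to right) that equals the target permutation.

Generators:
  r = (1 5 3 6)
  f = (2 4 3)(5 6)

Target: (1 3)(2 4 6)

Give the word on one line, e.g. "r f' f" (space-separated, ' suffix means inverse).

  after r': (1 6 3 5)
  after f: (1 5)(2 4 3 6)
  after r: (1 3)(2 4 6)

r' f r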